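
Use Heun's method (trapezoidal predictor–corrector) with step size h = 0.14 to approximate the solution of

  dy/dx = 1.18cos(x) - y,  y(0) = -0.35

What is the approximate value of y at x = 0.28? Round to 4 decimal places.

0.0179

Heun: k1 = f(x_n, y_n); k2 = f(x_n + h, y_n + h·k1); y_{n+1} = y_n + (h/2)·(k1 + k2).
x=0.000000, y=-0.350000:
  k1 = f(0.000000, -0.350000) = 1.530000
  k2 = f(0.140000, -0.135800) = 1.304255
  y ← -0.350000 + (0.14/2)·(1.530000 + 1.304255) = -0.151602
x=0.140000, y=-0.151602:
  k1 = f(0.140000, -0.151602) = 1.320057
  k2 = f(0.280000, 0.033206) = 1.100840
  y ← -0.151602 + (0.14/2)·(1.320057 + 1.100840) = 0.017861
y(0.28) ≈ 0.0179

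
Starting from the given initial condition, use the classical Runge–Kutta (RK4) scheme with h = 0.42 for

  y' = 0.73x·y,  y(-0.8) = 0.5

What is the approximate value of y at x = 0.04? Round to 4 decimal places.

RK4: k1 = f(x_n, y_n); k2 = f(x_n + h/2, y_n + (h/2)·k1); k3 = f(x_n + h/2, y_n + (h/2)·k2); k4 = f(x_n + h, y_n + h·k3); y_{n+1} = y_n + (h/6)·(k1 + 2k2 + 2k3 + k4).
x=-0.800000, y=0.500000:
  k1 = f(-0.800000, 0.500000) = -0.292000
  k2 = f(-0.590000, 0.438680) = -0.188939
  k3 = f(-0.590000, 0.460323) = -0.198261
  k4 = f(-0.380000, 0.416730) = -0.115601
  y ← 0.500000 + (0.42/6)·(k1 + 2k2 + 2k3 + k4) = 0.417260
x=-0.380000, y=0.417260:
  k1 = f(-0.380000, 0.417260) = -0.115748
  k2 = f(-0.170000, 0.392953) = -0.048765
  k3 = f(-0.170000, 0.407019) = -0.050511
  k4 = f(0.040000, 0.396045) = 0.011565
  y ← 0.417260 + (0.42/6)·(k1 + 2k2 + 2k3 + k4) = 0.396068
y(0.04) ≈ 0.3961

0.3961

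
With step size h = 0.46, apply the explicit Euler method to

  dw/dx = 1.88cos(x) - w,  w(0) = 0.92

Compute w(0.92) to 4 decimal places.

Euler: w_{n+1} = w_n + h·f(x_n, w_n).
x=0.000000, w=0.920000: f=0.960000 → w ← 0.920000 + 0.46·0.960000 = 1.361600
x=0.460000, w=1.361600: f=0.322979 → w ← 1.361600 + 0.46·0.322979 = 1.510170
w(0.92) ≈ 1.5102

1.5102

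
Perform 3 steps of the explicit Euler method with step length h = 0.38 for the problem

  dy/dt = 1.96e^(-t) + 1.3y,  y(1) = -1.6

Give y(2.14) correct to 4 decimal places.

Euler: y_{n+1} = y_n + h·f(t_n, y_n).
t=1.000000, y=-1.600000: f=-1.358956 → y ← -1.600000 + 0.38·(-1.358956) = -2.116403
t=1.380000, y=-2.116403: f=-2.258230 → y ← -2.116403 + 0.38·(-2.258230) = -2.974531
t=1.760000, y=-2.974531: f=-3.529682 → y ← -2.974531 + 0.38·(-3.529682) = -4.315810
y(2.14) ≈ -4.3158

-4.3158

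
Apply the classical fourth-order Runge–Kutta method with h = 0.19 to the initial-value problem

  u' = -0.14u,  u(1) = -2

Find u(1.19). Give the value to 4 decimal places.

RK4: k1 = f(x_n, u_n); k2 = f(x_n + h/2, u_n + (h/2)·k1); k3 = f(x_n + h/2, u_n + (h/2)·k2); k4 = f(x_n + h, u_n + h·k3); u_{n+1} = u_n + (h/6)·(k1 + 2k2 + 2k3 + k4).
x=1.000000, u=-2.000000:
  k1 = f(1.000000, -2.000000) = 0.280000
  k2 = f(1.095000, -1.973400) = 0.276276
  k3 = f(1.095000, -1.973754) = 0.276326
  k4 = f(1.190000, -1.947498) = 0.272650
  u ← -2.000000 + (0.19/6)·(k1 + 2k2 + 2k3 + k4) = -1.947501
u(1.19) ≈ -1.9475

-1.9475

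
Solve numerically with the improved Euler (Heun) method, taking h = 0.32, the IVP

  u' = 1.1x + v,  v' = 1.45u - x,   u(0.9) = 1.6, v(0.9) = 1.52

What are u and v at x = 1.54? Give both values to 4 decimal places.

Heun on (u,v): k1 = f(x_n, state_n); k2 = f(x_n + h, state_n + h·k1); state_{n+1} = state_n + (h/2)·(k1 + k2).
0.900000: (1.600000, 1.520000)
  k1 = (2.510000, 1.420000)
  predictor → (2.403200, 1.974400)
  k2 = (3.316400, 2.264640)
  → (2.532224, 2.109542)
1.220000: (2.532224, 2.109542)
  k1 = (3.451542, 2.451725)
  predictor → (3.636718, 2.894094)
  k2 = (4.588094, 3.733240)
  → (3.818566, 3.099137)
(u(1.54), v(1.54)) ≈ (3.8186, 3.0991)

3.8186, 3.0991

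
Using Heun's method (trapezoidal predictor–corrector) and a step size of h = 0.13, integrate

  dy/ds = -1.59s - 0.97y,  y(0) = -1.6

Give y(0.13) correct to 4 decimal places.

Heun: k1 = f(s_n, y_n); k2 = f(s_n + h, y_n + h·k1); y_{n+1} = y_n + (h/2)·(k1 + k2).
s=0.000000, y=-1.600000:
  k1 = f(0.000000, -1.600000) = 1.552000
  k2 = f(0.130000, -1.398240) = 1.149593
  y ← -1.600000 + (0.13/2)·(1.552000 + 1.149593) = -1.424396
y(0.13) ≈ -1.4244

-1.4244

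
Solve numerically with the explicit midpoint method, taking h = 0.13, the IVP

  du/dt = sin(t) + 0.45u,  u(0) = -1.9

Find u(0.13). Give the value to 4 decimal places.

Midpoint: k1 = f(t_n, u_n); k2 = f(t_n + h/2, u_n + (h/2)·k1); u_{n+1} = u_n + h·k2.
t=0.000000, u=-1.900000:
  k1 = f(0.000000, -1.900000) = -0.855000
  k2 = f(0.065000, -1.955575) = -0.815055
  u ← -1.900000 + 0.13·(-0.815055) = -2.005957
u(0.13) ≈ -2.0060

-2.0060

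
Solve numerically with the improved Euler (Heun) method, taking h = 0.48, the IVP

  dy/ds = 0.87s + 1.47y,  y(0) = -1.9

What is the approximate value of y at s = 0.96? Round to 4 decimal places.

Heun: k1 = f(s_n, y_n); k2 = f(s_n + h, y_n + h·k1); y_{n+1} = y_n + (h/2)·(k1 + k2).
s=0.000000, y=-1.900000:
  k1 = f(0.000000, -1.900000) = -2.793000
  k2 = f(0.480000, -3.240640) = -4.346141
  y ← -1.900000 + (0.48/2)·(-2.793000 + (-4.346141)) = -3.613394
s=0.480000, y=-3.613394:
  k1 = f(0.480000, -3.613394) = -4.894089
  k2 = f(0.960000, -5.962556) = -7.929758
  y ← -3.613394 + (0.48/2)·(-4.894089 + (-7.929758)) = -6.691117
y(0.96) ≈ -6.6911

-6.6911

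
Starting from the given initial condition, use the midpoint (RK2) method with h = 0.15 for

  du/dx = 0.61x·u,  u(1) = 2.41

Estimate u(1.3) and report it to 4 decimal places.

Midpoint: k1 = f(x_n, u_n); k2 = f(x_n + h/2, u_n + (h/2)·k1); u_{n+1} = u_n + h·k2.
x=1.000000, u=2.410000:
  k1 = f(1.000000, 2.410000) = 1.470100
  k2 = f(1.075000, 2.520258) = 1.652659
  u ← 2.410000 + 0.15·1.652659 = 2.657899
x=1.150000, u=2.657899:
  k1 = f(1.150000, 2.657899) = 1.864516
  k2 = f(1.225000, 2.797738) = 2.090609
  u ← 2.657899 + 0.15·2.090609 = 2.971490
u(1.3) ≈ 2.9715

2.9715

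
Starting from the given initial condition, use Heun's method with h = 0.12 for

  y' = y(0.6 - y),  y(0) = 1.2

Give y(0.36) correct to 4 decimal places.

Heun: k1 = f(s_n, y_n); k2 = f(s_n + h, y_n + h·k1); y_{n+1} = y_n + (h/2)·(k1 + k2).
s=0.000000, y=1.200000:
  k1 = f(0.000000, 1.200000) = -0.720000
  k2 = f(0.120000, 1.113600) = -0.571945
  y ← 1.200000 + (0.12/2)·(-0.720000 + (-0.571945)) = 1.122483
s=0.120000, y=1.122483:
  k1 = f(0.120000, 1.122483) = -0.586479
  k2 = f(0.240000, 1.052106) = -0.475663
  y ← 1.122483 + (0.12/2)·(-0.586479 + (-0.475663)) = 1.058755
s=0.240000, y=1.058755:
  k1 = f(0.240000, 1.058755) = -0.485709
  k2 = f(0.360000, 1.000470) = -0.400658
  y ← 1.058755 + (0.12/2)·(-0.485709 + (-0.400658)) = 1.005573
y(0.36) ≈ 1.0056

1.0056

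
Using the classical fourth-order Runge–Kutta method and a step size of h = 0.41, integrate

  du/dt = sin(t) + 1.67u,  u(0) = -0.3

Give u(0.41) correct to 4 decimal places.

RK4: k1 = f(t_n, u_n); k2 = f(t_n + h/2, u_n + (h/2)·k1); k3 = f(t_n + h/2, u_n + (h/2)·k2); k4 = f(t_n + h, u_n + h·k3); u_{n+1} = u_n + (h/6)·(k1 + 2k2 + 2k3 + k4).
t=0.000000, u=-0.300000:
  k1 = f(0.000000, -0.300000) = -0.501000
  k2 = f(0.205000, -0.402705) = -0.468950
  k3 = f(0.205000, -0.396135) = -0.457978
  k4 = f(0.410000, -0.487771) = -0.415968
  u ← -0.300000 + (0.41/6)·(k1 + 2k2 + 2k3 + k4) = -0.489340
u(0.41) ≈ -0.4893

-0.4893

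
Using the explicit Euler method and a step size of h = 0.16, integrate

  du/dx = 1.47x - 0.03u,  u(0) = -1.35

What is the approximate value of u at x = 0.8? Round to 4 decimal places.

-0.9434

Euler: u_{n+1} = u_n + h·f(x_n, u_n).
x=0.000000, u=-1.350000: f=0.040500 → u ← -1.350000 + 0.16·0.040500 = -1.343520
x=0.160000, u=-1.343520: f=0.275506 → u ← -1.343520 + 0.16·0.275506 = -1.299439
x=0.320000, u=-1.299439: f=0.509383 → u ← -1.299439 + 0.16·0.509383 = -1.217938
x=0.480000, u=-1.217938: f=0.742138 → u ← -1.217938 + 0.16·0.742138 = -1.099196
x=0.640000, u=-1.099196: f=0.973776 → u ← -1.099196 + 0.16·0.973776 = -0.943392
u(0.8) ≈ -0.9434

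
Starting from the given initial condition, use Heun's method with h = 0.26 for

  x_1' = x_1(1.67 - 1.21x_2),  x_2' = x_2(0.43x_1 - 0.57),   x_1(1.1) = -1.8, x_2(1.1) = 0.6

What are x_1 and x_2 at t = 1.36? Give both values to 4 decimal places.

Heun on (x_1,x_2): k1 = f(t_n, state_n); k2 = f(t_n + h, state_n + h·k1); state_{n+1} = state_n + (h/2)·(k1 + k2).
1.100000: (-1.800000, 0.600000)
  k1 = (-1.699200, -0.806400)
  predictor → (-2.241792, 0.390336)
  k2 = (-2.684980, -0.598764)
  → (-2.369943, 0.417329)
(x_1(1.36), x_2(1.36)) ≈ (-2.3699, 0.4173)

-2.3699, 0.4173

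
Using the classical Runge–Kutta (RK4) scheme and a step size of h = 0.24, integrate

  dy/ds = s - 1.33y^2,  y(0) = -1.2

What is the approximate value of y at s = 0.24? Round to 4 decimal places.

RK4: k1 = f(s_n, y_n); k2 = f(s_n + h/2, y_n + (h/2)·k1); k3 = f(s_n + h/2, y_n + (h/2)·k2); k4 = f(s_n + h, y_n + h·k3); y_{n+1} = y_n + (h/6)·(k1 + 2k2 + 2k3 + k4).
s=0.000000, y=-1.200000:
  k1 = f(0.000000, -1.200000) = -1.915200
  k2 = f(0.120000, -1.429824) = -2.599048
  k3 = f(0.120000, -1.511886) = -2.920112
  k4 = f(0.240000, -1.900827) = -4.565480
  y ← -1.200000 + (0.24/6)·(k1 + 2k2 + 2k3 + k4) = -1.900760
y(0.24) ≈ -1.9008

-1.9008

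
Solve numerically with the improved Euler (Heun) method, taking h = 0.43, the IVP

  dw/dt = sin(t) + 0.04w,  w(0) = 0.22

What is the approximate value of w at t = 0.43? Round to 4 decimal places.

0.3134

Heun: k1 = f(t_n, w_n); k2 = f(t_n + h, w_n + h·k1); w_{n+1} = w_n + (h/2)·(k1 + k2).
t=0.000000, w=0.220000:
  k1 = f(0.000000, 0.220000) = 0.008800
  k2 = f(0.430000, 0.223784) = 0.425822
  w ← 0.220000 + (0.43/2)·(0.008800 + 0.425822) = 0.313444
w(0.43) ≈ 0.3134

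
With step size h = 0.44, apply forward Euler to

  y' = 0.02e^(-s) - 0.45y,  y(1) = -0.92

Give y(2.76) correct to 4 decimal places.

-0.3757

Euler: y_{n+1} = y_n + h·f(s_n, y_n).
s=1.000000, y=-0.920000: f=0.421358 → y ← -0.920000 + 0.44·0.421358 = -0.734603
s=1.440000, y=-0.734603: f=0.335310 → y ← -0.734603 + 0.44·0.335310 = -0.587066
s=1.880000, y=-0.587066: f=0.267232 → y ← -0.587066 + 0.44·0.267232 = -0.469484
s=2.320000, y=-0.469484: f=0.213233 → y ← -0.469484 + 0.44·0.213233 = -0.375662
y(2.76) ≈ -0.3757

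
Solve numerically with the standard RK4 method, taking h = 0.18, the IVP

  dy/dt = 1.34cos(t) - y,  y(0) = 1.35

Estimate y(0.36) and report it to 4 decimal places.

1.3375

RK4: k1 = f(t_n, y_n); k2 = f(t_n + h/2, y_n + (h/2)·k1); k3 = f(t_n + h/2, y_n + (h/2)·k2); k4 = f(t_n + h, y_n + h·k3); y_{n+1} = y_n + (h/6)·(k1 + 2k2 + 2k3 + k4).
t=0.000000, y=1.350000:
  k1 = f(0.000000, 1.350000) = -0.010000
  k2 = f(0.090000, 1.349100) = -0.014523
  k3 = f(0.090000, 1.348693) = -0.014116
  k4 = f(0.180000, 1.347459) = -0.029109
  y ← 1.350000 + (0.18/6)·(k1 + 2k2 + 2k3 + k4) = 1.347108
t=0.180000, y=1.347108:
  k1 = f(0.180000, 1.347108) = -0.028758
  k2 = f(0.270000, 1.344520) = -0.053067
  k3 = f(0.270000, 1.342332) = -0.050879
  k4 = f(0.360000, 1.337950) = -0.083848
  y ← 1.347108 + (0.18/6)·(k1 + 2k2 + 2k3 + k4) = 1.337493
y(0.36) ≈ 1.3375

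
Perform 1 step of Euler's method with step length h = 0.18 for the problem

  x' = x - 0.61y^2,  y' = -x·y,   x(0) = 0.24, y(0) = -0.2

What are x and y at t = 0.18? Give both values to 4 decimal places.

Euler on (x,y): x_{n+1} = x_n + h·x', y_{n+1} = y_n + h·y'.
0.000000: (0.240000, -0.200000); f=(0.215600, 0.048000) → (0.278808, -0.191360)
(x(0.18), y(0.18)) ≈ (0.2788, -0.1914)

0.2788, -0.1914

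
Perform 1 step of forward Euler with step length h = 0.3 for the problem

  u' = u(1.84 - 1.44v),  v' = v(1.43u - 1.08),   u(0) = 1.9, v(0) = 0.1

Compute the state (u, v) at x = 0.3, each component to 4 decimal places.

Euler on (u,v): u_{n+1} = u_n + h·u', v_{n+1} = v_n + h·v'.
0.000000: (1.900000, 0.100000); f=(3.222400, 0.163700) → (2.866720, 0.149110)
(u(0.3), v(0.3)) ≈ (2.8667, 0.1491)

2.8667, 0.1491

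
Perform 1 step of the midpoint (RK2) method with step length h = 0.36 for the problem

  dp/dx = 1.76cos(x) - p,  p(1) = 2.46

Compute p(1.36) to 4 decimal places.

Midpoint: k1 = f(x_n, p_n); k2 = f(x_n + h/2, p_n + (h/2)·k1); p_{n+1} = p_n + h·k2.
x=1.000000, p=2.460000:
  k1 = f(1.000000, 2.460000) = -1.509068
  k2 = f(1.180000, 2.188368) = -1.517940
  p ← 2.460000 + 0.36·(-1.517940) = 1.913542
p(1.36) ≈ 1.9135

1.9135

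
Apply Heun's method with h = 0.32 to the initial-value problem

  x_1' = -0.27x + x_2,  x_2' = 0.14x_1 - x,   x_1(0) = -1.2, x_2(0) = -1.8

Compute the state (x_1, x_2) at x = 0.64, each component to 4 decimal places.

-2.4829, -2.1664

Heun on (x_1,x_2): k1 = f(x_n, state_n); k2 = f(x_n + h, state_n + h·k1); state_{n+1} = state_n + (h/2)·(k1 + k2).
0.000000: (-1.200000, -1.800000)
  k1 = (-1.800000, -0.168000)
  predictor → (-1.776000, -1.853760)
  k2 = (-1.940160, -0.568640)
  → (-1.798426, -1.917862)
0.320000: (-1.798426, -1.917862)
  k1 = (-2.004262, -0.571780)
  predictor → (-2.439790, -2.100832)
  k2 = (-2.273632, -0.981571)
  → (-2.482889, -2.166398)
(x_1(0.64), x_2(0.64)) ≈ (-2.4829, -2.1664)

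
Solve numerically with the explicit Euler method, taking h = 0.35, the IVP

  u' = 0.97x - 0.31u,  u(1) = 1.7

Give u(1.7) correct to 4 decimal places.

2.1121

Euler: u_{n+1} = u_n + h·f(x_n, u_n).
x=1.000000, u=1.700000: f=0.443000 → u ← 1.700000 + 0.35·0.443000 = 1.855050
x=1.350000, u=1.855050: f=0.734435 → u ← 1.855050 + 0.35·0.734435 = 2.112102
u(1.7) ≈ 2.1121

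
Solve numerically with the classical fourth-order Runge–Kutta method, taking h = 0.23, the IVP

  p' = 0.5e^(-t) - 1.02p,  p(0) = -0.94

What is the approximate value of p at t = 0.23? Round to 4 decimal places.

-0.6523

RK4: k1 = f(t_n, p_n); k2 = f(t_n + h/2, p_n + (h/2)·k1); k3 = f(t_n + h/2, p_n + (h/2)·k2); k4 = f(t_n + h, p_n + h·k3); p_{n+1} = p_n + (h/6)·(k1 + 2k2 + 2k3 + k4).
t=0.000000, p=-0.940000:
  k1 = f(0.000000, -0.940000) = 1.458800
  k2 = f(0.115000, -0.772238) = 1.233366
  k3 = f(0.115000, -0.798163) = 1.259809
  k4 = f(0.230000, -0.650244) = 1.060516
  p ← -0.940000 + (0.23/6)·(k1 + 2k2 + 2k3 + k4) = -0.652283
p(0.23) ≈ -0.6523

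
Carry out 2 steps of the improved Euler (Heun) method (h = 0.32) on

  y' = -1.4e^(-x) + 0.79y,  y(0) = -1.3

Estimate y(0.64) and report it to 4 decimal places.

-3.0372

Heun: k1 = f(x_n, y_n); k2 = f(x_n + h, y_n + h·k1); y_{n+1} = y_n + (h/2)·(k1 + k2).
x=0.000000, y=-1.300000:
  k1 = f(0.000000, -1.300000) = -2.427000
  k2 = f(0.320000, -2.076640) = -2.657154
  y ← -1.300000 + (0.32/2)·(-2.427000 + (-2.657154)) = -2.113465
x=0.320000, y=-2.113465:
  k1 = f(0.320000, -2.113465) = -2.686246
  k2 = f(0.640000, -2.973063) = -3.086929
  y ← -2.113465 + (0.32/2)·(-2.686246 + (-3.086929)) = -3.037173
y(0.64) ≈ -3.0372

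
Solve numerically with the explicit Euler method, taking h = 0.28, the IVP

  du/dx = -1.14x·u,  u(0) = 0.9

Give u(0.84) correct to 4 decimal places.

0.6731

Euler: u_{n+1} = u_n + h·f(x_n, u_n).
x=0.000000, u=0.900000: f=0.000000 → u ← 0.900000 + 0.28·0.000000 = 0.900000
x=0.280000, u=0.900000: f=-0.287280 → u ← 0.900000 + 0.28·(-0.287280) = 0.819562
x=0.560000, u=0.819562: f=-0.523208 → u ← 0.819562 + 0.28·(-0.523208) = 0.673063
u(0.84) ≈ 0.6731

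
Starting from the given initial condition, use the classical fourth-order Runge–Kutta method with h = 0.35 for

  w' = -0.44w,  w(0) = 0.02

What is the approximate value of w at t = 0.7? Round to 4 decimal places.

RK4: k1 = f(t_n, w_n); k2 = f(t_n + h/2, w_n + (h/2)·k1); k3 = f(t_n + h/2, w_n + (h/2)·k2); k4 = f(t_n + h, w_n + h·k3); w_{n+1} = w_n + (h/6)·(k1 + 2k2 + 2k3 + k4).
t=0.000000, w=0.020000:
  k1 = f(0.000000, 0.020000) = -0.008800
  k2 = f(0.175000, 0.018460) = -0.008122
  k3 = f(0.175000, 0.018579) = -0.008175
  k4 = f(0.350000, 0.017139) = -0.007541
  w ← 0.020000 + (0.35/6)·(k1 + 2k2 + 2k3 + k4) = 0.017145
t=0.350000, w=0.017145:
  k1 = f(0.350000, 0.017145) = -0.007544
  k2 = f(0.525000, 0.015825) = -0.006963
  k3 = f(0.525000, 0.015927) = -0.007008
  k4 = f(0.700000, 0.014693) = -0.006465
  w ← 0.017145 + (0.35/6)·(k1 + 2k2 + 2k3 + k4) = 0.014698
w(0.7) ≈ 0.0147

0.0147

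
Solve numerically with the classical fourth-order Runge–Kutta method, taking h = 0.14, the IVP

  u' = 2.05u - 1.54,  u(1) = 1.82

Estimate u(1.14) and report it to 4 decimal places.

RK4: k1 = f(t_n, u_n); k2 = f(t_n + h/2, u_n + (h/2)·k1); k3 = f(t_n + h/2, u_n + (h/2)·k2); k4 = f(t_n + h, u_n + h·k3); u_{n+1} = u_n + (h/6)·(k1 + 2k2 + 2k3 + k4).
t=1.000000, u=1.820000:
  k1 = f(1.000000, 1.820000) = 2.191000
  k2 = f(1.070000, 1.973370) = 2.505408
  k3 = f(1.070000, 1.995379) = 2.550526
  k4 = f(1.140000, 2.177074) = 2.923001
  u ← 1.820000 + (0.14/6)·(k1 + 2k2 + 2k3 + k4) = 2.175270
u(1.14) ≈ 2.1753

2.1753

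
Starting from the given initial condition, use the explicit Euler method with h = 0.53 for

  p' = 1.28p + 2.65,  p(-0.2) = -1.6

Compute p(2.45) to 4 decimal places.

4.1939

Euler: p_{n+1} = p_n + h·f(t_n, p_n).
t=-0.200000, p=-1.600000: f=0.602000 → p ← -1.600000 + 0.53·0.602000 = -1.280940
t=0.330000, p=-1.280940: f=1.010397 → p ← -1.280940 + 0.53·1.010397 = -0.745430
t=0.860000, p=-0.745430: f=1.695850 → p ← -0.745430 + 0.53·1.695850 = 0.153371
t=1.390000, p=0.153371: f=2.846315 → p ← 0.153371 + 0.53·2.846315 = 1.661918
t=1.920000, p=1.661918: f=4.777254 → p ← 1.661918 + 0.53·4.777254 = 4.193862
p(2.45) ≈ 4.1939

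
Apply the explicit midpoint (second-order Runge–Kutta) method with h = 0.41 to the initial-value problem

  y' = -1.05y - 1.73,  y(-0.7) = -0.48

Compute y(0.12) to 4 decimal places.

-1.1357

Midpoint: k1 = f(s_n, y_n); k2 = f(s_n + h/2, y_n + (h/2)·k1); y_{n+1} = y_n + h·k2.
s=-0.700000, y=-0.480000:
  k1 = f(-0.700000, -0.480000) = -1.226000
  k2 = f(-0.495000, -0.731330) = -0.962103
  y ← -0.480000 + 0.41·(-0.962103) = -0.874462
s=-0.290000, y=-0.874462:
  k1 = f(-0.290000, -0.874462) = -0.811814
  k2 = f(-0.085000, -1.040884) = -0.637071
  y ← -0.874462 + 0.41·(-0.637071) = -1.135662
y(0.12) ≈ -1.1357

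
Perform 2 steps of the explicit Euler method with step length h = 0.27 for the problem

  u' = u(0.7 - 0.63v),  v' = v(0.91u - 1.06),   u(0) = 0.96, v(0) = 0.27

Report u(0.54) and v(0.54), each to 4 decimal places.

Euler on (u,v): u_{n+1} = u_n + h·u', v_{n+1} = v_n + h·v'.
0.000000: (0.960000, 0.270000); f=(0.508704, -0.050328) → (1.097350, 0.256411)
0.270000: (1.097350, 0.256411); f=(0.590880, -0.015747) → (1.256888, 0.252160)
(u(0.54), v(0.54)) ≈ (1.2569, 0.2522)

1.2569, 0.2522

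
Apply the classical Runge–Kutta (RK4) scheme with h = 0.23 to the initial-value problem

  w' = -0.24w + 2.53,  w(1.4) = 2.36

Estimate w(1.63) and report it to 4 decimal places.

RK4: k1 = f(x_n, w_n); k2 = f(x_n + h/2, w_n + (h/2)·k1); k3 = f(x_n + h/2, w_n + (h/2)·k2); k4 = f(x_n + h, w_n + h·k3); w_{n+1} = w_n + (h/6)·(k1 + 2k2 + 2k3 + k4).
x=1.400000, w=2.360000:
  k1 = f(1.400000, 2.360000) = 1.963600
  k2 = f(1.515000, 2.585814) = 1.909405
  k3 = f(1.515000, 2.579582) = 1.910900
  k4 = f(1.630000, 2.799507) = 1.858118
  w ← 2.360000 + (0.23/6)·(k1 + 2k2 + 2k3 + k4) = 2.799389
w(1.63) ≈ 2.7994

2.7994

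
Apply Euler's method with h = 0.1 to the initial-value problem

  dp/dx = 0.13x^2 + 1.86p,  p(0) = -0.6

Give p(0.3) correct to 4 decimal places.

-1.0003

Euler: p_{n+1} = p_n + h·f(x_n, p_n).
x=0.000000, p=-0.600000: f=-1.116000 → p ← -0.600000 + 0.1·(-1.116000) = -0.711600
x=0.100000, p=-0.711600: f=-1.322276 → p ← -0.711600 + 0.1·(-1.322276) = -0.843828
x=0.200000, p=-0.843828: f=-1.564319 → p ← -0.843828 + 0.1·(-1.564319) = -1.000260
p(0.3) ≈ -1.0003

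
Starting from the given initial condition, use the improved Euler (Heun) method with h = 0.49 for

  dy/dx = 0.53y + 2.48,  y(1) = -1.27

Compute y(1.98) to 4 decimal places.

Heun: k1 = f(x_n, y_n); k2 = f(x_n + h, y_n + h·k1); y_{n+1} = y_n + (h/2)·(k1 + k2).
x=1.000000, y=-1.270000:
  k1 = f(1.000000, -1.270000) = 1.806900
  k2 = f(1.490000, -0.384619) = 2.276152
  y ← -1.270000 + (0.49/2)·(1.806900 + 2.276152) = -0.269652
x=1.490000, y=-0.269652:
  k1 = f(1.490000, -0.269652) = 2.337084
  k2 = f(1.980000, 0.875519) = 2.944025
  y ← -0.269652 + (0.49/2)·(2.337084 + 2.944025) = 1.024220
y(1.98) ≈ 1.0242

1.0242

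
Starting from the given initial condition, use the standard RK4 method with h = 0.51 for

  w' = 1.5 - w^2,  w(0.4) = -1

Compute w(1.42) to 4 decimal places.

0.1208

RK4: k1 = f(s_n, w_n); k2 = f(s_n + h/2, w_n + (h/2)·k1); k3 = f(s_n + h/2, w_n + (h/2)·k2); k4 = f(s_n + h, w_n + h·k3); w_{n+1} = w_n + (h/6)·(k1 + 2k2 + 2k3 + k4).
s=0.400000, w=-1.000000:
  k1 = f(0.400000, -1.000000) = 0.500000
  k2 = f(0.655000, -0.872500) = 0.738744
  k3 = f(0.655000, -0.811620) = 0.841272
  k4 = f(0.910000, -0.570951) = 1.174015
  w ← -1.000000 + (0.51/6)·(k1 + 2k2 + 2k3 + k4) = -0.589106
s=0.910000, w=-0.589106:
  k1 = f(0.910000, -0.589106) = 1.152954
  k2 = f(1.165000, -0.295103) = 1.412914
  k3 = f(1.165000, -0.228813) = 1.447645
  k4 = f(1.420000, 0.149193) = 1.477742
  w ← -0.589106 + (0.51/6)·(k1 + 2k2 + 2k3 + k4) = 0.120798
w(1.42) ≈ 0.1208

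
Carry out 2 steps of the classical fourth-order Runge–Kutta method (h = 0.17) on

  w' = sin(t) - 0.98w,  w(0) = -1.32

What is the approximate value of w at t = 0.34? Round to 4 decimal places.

RK4: k1 = f(t_n, w_n); k2 = f(t_n + h/2, w_n + (h/2)·k1); k3 = f(t_n + h/2, w_n + (h/2)·k2); k4 = f(t_n + h, w_n + h·k3); w_{n+1} = w_n + (h/6)·(k1 + 2k2 + 2k3 + k4).
t=0.000000, w=-1.320000:
  k1 = f(0.000000, -1.320000) = 1.293600
  k2 = f(0.085000, -1.210044) = 1.270741
  k3 = f(0.085000, -1.211987) = 1.272645
  k4 = f(0.170000, -1.103650) = 1.250760
  w ← -1.320000 + (0.17/6)·(k1 + 2k2 + 2k3 + k4) = -1.103785
t=0.170000, w=-1.103785:
  k1 = f(0.170000, -1.103785) = 1.250891
  k2 = f(0.255000, -0.997459) = 1.229755
  k3 = f(0.255000, -0.999255) = 1.231516
  k4 = f(0.340000, -0.894427) = 1.210025
  w ← -1.103785 + (0.17/6)·(k1 + 2k2 + 2k3 + k4) = -0.894587
w(0.34) ≈ -0.8946

-0.8946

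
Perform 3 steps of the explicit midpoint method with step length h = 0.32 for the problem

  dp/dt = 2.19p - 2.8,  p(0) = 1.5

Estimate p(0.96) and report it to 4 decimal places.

Midpoint: k1 = f(t_n, p_n); k2 = f(t_n + h/2, p_n + (h/2)·k1); p_{n+1} = p_n + h·k2.
t=0.000000, p=1.500000:
  k1 = f(0.000000, 1.500000) = 0.485000
  k2 = f(0.160000, 1.577600) = 0.654944
  p ← 1.500000 + 0.32·0.654944 = 1.709582
t=0.320000, p=1.709582:
  k1 = f(0.320000, 1.709582) = 0.943985
  k2 = f(0.480000, 1.860620) = 1.274757
  p ← 1.709582 + 0.32·1.274757 = 2.117504
t=0.640000, p=2.117504:
  k1 = f(0.640000, 2.117504) = 1.837334
  k2 = f(0.800000, 2.411478) = 2.481136
  p ← 2.117504 + 0.32·2.481136 = 2.911468
p(0.96) ≈ 2.9115

2.9115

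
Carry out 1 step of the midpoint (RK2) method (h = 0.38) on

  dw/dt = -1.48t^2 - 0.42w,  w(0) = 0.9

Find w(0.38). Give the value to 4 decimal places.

Midpoint: k1 = f(t_n, w_n); k2 = f(t_n + h/2, w_n + (h/2)·k1); w_{n+1} = w_n + h·k2.
t=0.000000, w=0.900000:
  k1 = f(0.000000, 0.900000) = -0.378000
  k2 = f(0.190000, 0.828180) = -0.401264
  w ← 0.900000 + 0.38·(-0.401264) = 0.747520
w(0.38) ≈ 0.7475

0.7475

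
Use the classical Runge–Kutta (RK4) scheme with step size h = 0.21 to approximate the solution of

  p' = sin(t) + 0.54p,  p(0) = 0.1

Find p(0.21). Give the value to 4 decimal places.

RK4: k1 = f(t_n, p_n); k2 = f(t_n + h/2, p_n + (h/2)·k1); k3 = f(t_n + h/2, p_n + (h/2)·k2); k4 = f(t_n + h, p_n + h·k3); p_{n+1} = p_n + (h/6)·(k1 + 2k2 + 2k3 + k4).
t=0.000000, p=0.100000:
  k1 = f(0.000000, 0.100000) = 0.054000
  k2 = f(0.105000, 0.105670) = 0.161869
  k3 = f(0.105000, 0.116996) = 0.167985
  k4 = f(0.210000, 0.135277) = 0.281509
  p ← 0.100000 + (0.21/6)·(k1 + 2k2 + 2k3 + k4) = 0.134833
p(0.21) ≈ 0.1348

0.1348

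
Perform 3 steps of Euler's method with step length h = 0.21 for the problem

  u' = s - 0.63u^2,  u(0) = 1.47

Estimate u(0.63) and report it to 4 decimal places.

Euler: u_{n+1} = u_n + h·f(s_n, u_n).
s=0.000000, u=1.470000: f=-1.361367 → u ← 1.470000 + 0.21·(-1.361367) = 1.184113
s=0.210000, u=1.184113: f=-0.673338 → u ← 1.184113 + 0.21·(-0.673338) = 1.042712
s=0.420000, u=1.042712: f=-0.264966 → u ← 1.042712 + 0.21·(-0.264966) = 0.987069
u(0.63) ≈ 0.9871

0.9871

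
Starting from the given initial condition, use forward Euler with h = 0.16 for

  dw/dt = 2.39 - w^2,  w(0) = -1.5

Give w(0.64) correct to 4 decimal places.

Euler: w_{n+1} = w_n + h·f(t_n, w_n).
t=0.000000, w=-1.500000: f=0.140000 → w ← -1.500000 + 0.16·0.140000 = -1.477600
t=0.160000, w=-1.477600: f=0.206698 → w ← -1.477600 + 0.16·0.206698 = -1.444528
t=0.320000, w=-1.444528: f=0.303338 → w ← -1.444528 + 0.16·0.303338 = -1.395994
t=0.480000, w=-1.395994: f=0.441200 → w ← -1.395994 + 0.16·0.441200 = -1.325402
w(0.64) ≈ -1.3254

-1.3254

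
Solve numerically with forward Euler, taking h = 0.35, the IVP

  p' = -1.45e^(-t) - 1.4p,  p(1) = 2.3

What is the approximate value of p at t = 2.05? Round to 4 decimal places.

0.0967

Euler: p_{n+1} = p_n + h·f(t_n, p_n).
t=1.000000, p=2.300000: f=-3.753425 → p ← 2.300000 + 0.35·(-3.753425) = 0.986301
t=1.350000, p=0.986301: f=-1.756720 → p ← 0.986301 + 0.35·(-1.756720) = 0.371449
t=1.700000, p=0.371449: f=-0.784920 → p ← 0.371449 + 0.35·(-0.784920) = 0.096727
p(2.05) ≈ 0.0967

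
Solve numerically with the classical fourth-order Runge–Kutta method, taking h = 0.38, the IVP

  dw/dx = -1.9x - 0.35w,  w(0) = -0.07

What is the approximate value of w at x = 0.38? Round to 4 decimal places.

RK4: k1 = f(x_n, w_n); k2 = f(x_n + h/2, w_n + (h/2)·k1); k3 = f(x_n + h/2, w_n + (h/2)·k2); k4 = f(x_n + h, w_n + h·k3); w_{n+1} = w_n + (h/6)·(k1 + 2k2 + 2k3 + k4).
x=0.000000, w=-0.070000:
  k1 = f(0.000000, -0.070000) = 0.024500
  k2 = f(0.190000, -0.065345) = -0.338129
  k3 = f(0.190000, -0.134245) = -0.314014
  k4 = f(0.380000, -0.189325) = -0.655736
  w ← -0.070000 + (0.38/6)·(k1 + 2k2 + 2k3 + k4) = -0.192583
w(0.38) ≈ -0.1926

-0.1926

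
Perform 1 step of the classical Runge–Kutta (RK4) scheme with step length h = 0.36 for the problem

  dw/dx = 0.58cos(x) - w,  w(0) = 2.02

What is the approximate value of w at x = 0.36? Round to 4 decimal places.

1.5806

RK4: k1 = f(x_n, w_n); k2 = f(x_n + h/2, w_n + (h/2)·k1); k3 = f(x_n + h/2, w_n + (h/2)·k2); k4 = f(x_n + h, w_n + h·k3); w_{n+1} = w_n + (h/6)·(k1 + 2k2 + 2k3 + k4).
x=0.000000, w=2.020000:
  k1 = f(0.000000, 2.020000) = -1.440000
  k2 = f(0.180000, 1.760800) = -1.190171
  k3 = f(0.180000, 1.805769) = -1.235140
  k4 = f(0.360000, 1.575350) = -1.032529
  w ← 2.020000 + (0.36/6)·(k1 + 2k2 + 2k3 + k4) = 1.580611
w(0.36) ≈ 1.5806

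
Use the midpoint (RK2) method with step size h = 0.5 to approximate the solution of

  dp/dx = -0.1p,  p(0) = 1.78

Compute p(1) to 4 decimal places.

Midpoint: k1 = f(x_n, p_n); k2 = f(x_n + h/2, p_n + (h/2)·k1); p_{n+1} = p_n + h·k2.
x=0.000000, p=1.780000:
  k1 = f(0.000000, 1.780000) = -0.178000
  k2 = f(0.250000, 1.735500) = -0.173550
  p ← 1.780000 + 0.5·(-0.173550) = 1.693225
x=0.500000, p=1.693225:
  k1 = f(0.500000, 1.693225) = -0.169323
  k2 = f(0.750000, 1.650894) = -0.165089
  p ← 1.693225 + 0.5·(-0.165089) = 1.610680
p(1) ≈ 1.6107

1.6107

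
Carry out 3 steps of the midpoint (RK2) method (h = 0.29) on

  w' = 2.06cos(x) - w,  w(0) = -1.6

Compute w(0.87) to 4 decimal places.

Midpoint: k1 = f(x_n, w_n); k2 = f(x_n + h/2, w_n + (h/2)·k1); w_{n+1} = w_n + h·k2.
x=0.000000, w=-1.600000:
  k1 = f(0.000000, -1.600000) = 3.660000
  k2 = f(0.145000, -1.069300) = 3.107682
  w ← -1.600000 + 0.29·3.107682 = -0.698772
x=0.290000, w=-0.698772:
  k1 = f(0.290000, -0.698772) = 2.672755
  k2 = f(0.435000, -0.311223) = 2.179375
  w ← -0.698772 + 0.29·2.179375 = -0.066753
x=0.580000, w=-0.066753:
  k1 = f(0.580000, -0.066753) = 1.789866
  k2 = f(0.725000, 0.192777) = 1.349132
  w ← -0.066753 + 0.29·1.349132 = 0.324495
w(0.87) ≈ 0.3245

0.3245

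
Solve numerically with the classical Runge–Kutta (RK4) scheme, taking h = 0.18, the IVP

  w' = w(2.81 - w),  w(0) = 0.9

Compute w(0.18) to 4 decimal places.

RK4: k1 = f(x_n, w_n); k2 = f(x_n + h/2, w_n + (h/2)·k1); k3 = f(x_n + h/2, w_n + (h/2)·k2); k4 = f(x_n + h, w_n + h·k3); w_{n+1} = w_n + (h/6)·(k1 + 2k2 + 2k3 + k4).
x=0.000000, w=0.900000:
  k1 = f(0.000000, 0.900000) = 1.719000
  k2 = f(0.090000, 1.054710) = 1.851322
  k3 = f(0.090000, 1.066619) = 1.859523
  k4 = f(0.180000, 1.234714) = 1.945028
  w ← 0.900000 + (0.18/6)·(k1 + 2k2 + 2k3 + k4) = 1.232572
w(0.18) ≈ 1.2326

1.2326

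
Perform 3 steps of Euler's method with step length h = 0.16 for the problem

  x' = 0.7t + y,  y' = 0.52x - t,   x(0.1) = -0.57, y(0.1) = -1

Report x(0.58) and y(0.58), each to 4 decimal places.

Euler on (x,y): x_{n+1} = x_n + h·x', y_{n+1} = y_n + h·y'.
0.100000: (-0.570000, -1.000000); f=(-0.930000, -0.396400) → (-0.718800, -1.063424)
0.260000: (-0.718800, -1.063424); f=(-0.881424, -0.633776) → (-0.859828, -1.164828)
0.420000: (-0.859828, -1.164828); f=(-0.870828, -0.867110) → (-0.999160, -1.303566)
(x(0.58), y(0.58)) ≈ (-0.9992, -1.3036)

-0.9992, -1.3036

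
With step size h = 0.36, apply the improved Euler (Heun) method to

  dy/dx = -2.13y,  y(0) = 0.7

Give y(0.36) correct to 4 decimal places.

Heun: k1 = f(x_n, y_n); k2 = f(x_n + h, y_n + h·k1); y_{n+1} = y_n + (h/2)·(k1 + k2).
x=0.000000, y=0.700000:
  k1 = f(0.000000, 0.700000) = -1.491000
  k2 = f(0.360000, 0.163240) = -0.347701
  y ← 0.700000 + (0.36/2)·(-1.491000 + (-0.347701)) = 0.369034
y(0.36) ≈ 0.3690

0.3690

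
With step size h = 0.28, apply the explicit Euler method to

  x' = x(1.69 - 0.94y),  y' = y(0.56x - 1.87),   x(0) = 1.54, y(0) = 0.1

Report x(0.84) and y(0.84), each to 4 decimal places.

4.7233, 0.0584

Euler on (x,y): x_{n+1} = x_n + h·x', y_{n+1} = y_n + h·y'.
0.000000: (1.540000, 0.100000); f=(2.457840, -0.100760) → (2.228195, 0.071787)
0.280000: (2.228195, 0.071787); f=(3.615291, -0.044667) → (3.240477, 0.059281)
0.560000: (3.240477, 0.059281); f=(5.295834, -0.003280) → (4.723310, 0.058362)
(x(0.84), y(0.84)) ≈ (4.7233, 0.0584)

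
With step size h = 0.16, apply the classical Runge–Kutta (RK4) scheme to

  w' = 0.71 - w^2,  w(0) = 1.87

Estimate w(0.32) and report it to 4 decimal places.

1.3205

RK4: k1 = f(t_n, w_n); k2 = f(t_n + h/2, w_n + (h/2)·k1); k3 = f(t_n + h/2, w_n + (h/2)·k2); k4 = f(t_n + h, w_n + h·k3); w_{n+1} = w_n + (h/6)·(k1 + 2k2 + 2k3 + k4).
t=0.000000, w=1.870000:
  k1 = f(0.000000, 1.870000) = -2.786900
  k2 = f(0.080000, 1.647048) = -2.002767
  k3 = f(0.080000, 1.709779) = -2.213343
  k4 = f(0.160000, 1.515865) = -1.587847
  w ← 1.870000 + (0.16/6)·(k1 + 2k2 + 2k3 + k4) = 1.528481
t=0.160000, w=1.528481:
  k1 = f(0.160000, 1.528481) = -1.626254
  k2 = f(0.240000, 1.398381) = -1.245468
  k3 = f(0.240000, 1.428843) = -1.331594
  k4 = f(0.320000, 1.315426) = -1.020345
  w ← 1.528481 + (0.16/6)·(k1 + 2k2 + 2k3 + k4) = 1.320462
w(0.32) ≈ 1.3205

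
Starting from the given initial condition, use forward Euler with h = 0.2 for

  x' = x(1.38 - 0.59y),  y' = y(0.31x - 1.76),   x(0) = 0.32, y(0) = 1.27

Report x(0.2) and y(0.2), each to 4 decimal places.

0.3604, 0.8482

Euler on (x,y): x_{n+1} = x_n + h·x', y_{n+1} = y_n + h·y'.
0.000000: (0.320000, 1.270000); f=(0.201824, -2.109216) → (0.360365, 0.848157)
(x(0.2), y(0.2)) ≈ (0.3604, 0.8482)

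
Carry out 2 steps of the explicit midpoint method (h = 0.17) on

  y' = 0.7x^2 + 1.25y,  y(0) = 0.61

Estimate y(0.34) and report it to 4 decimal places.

Midpoint: k1 = f(x_n, y_n); k2 = f(x_n + h/2, y_n + (h/2)·k1); y_{n+1} = y_n + h·k2.
x=0.000000, y=0.610000:
  k1 = f(0.000000, 0.610000) = 0.762500
  k2 = f(0.085000, 0.674813) = 0.848573
  y ← 0.610000 + 0.17·0.848573 = 0.754257
x=0.170000, y=0.754257:
  k1 = f(0.170000, 0.754257) = 0.963052
  k2 = f(0.255000, 0.836117) = 1.090664
  y ← 0.754257 + 0.17·1.090664 = 0.939670
y(0.34) ≈ 0.9397

0.9397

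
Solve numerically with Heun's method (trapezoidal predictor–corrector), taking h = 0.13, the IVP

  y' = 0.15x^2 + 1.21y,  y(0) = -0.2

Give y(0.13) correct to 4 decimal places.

-0.2338

Heun: k1 = f(x_n, y_n); k2 = f(x_n + h, y_n + h·k1); y_{n+1} = y_n + (h/2)·(k1 + k2).
x=0.000000, y=-0.200000:
  k1 = f(0.000000, -0.200000) = -0.242000
  k2 = f(0.130000, -0.231460) = -0.277532
  y ← -0.200000 + (0.13/2)·(-0.242000 + (-0.277532)) = -0.233770
y(0.13) ≈ -0.2338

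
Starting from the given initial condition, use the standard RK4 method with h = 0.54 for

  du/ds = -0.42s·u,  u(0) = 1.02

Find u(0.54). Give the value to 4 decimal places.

RK4: k1 = f(s_n, u_n); k2 = f(s_n + h/2, u_n + (h/2)·k1); k3 = f(s_n + h/2, u_n + (h/2)·k2); k4 = f(s_n + h, u_n + h·k3); u_{n+1} = u_n + (h/6)·(k1 + 2k2 + 2k3 + k4).
s=0.000000, u=1.020000:
  k1 = f(0.000000, 1.020000) = 0.000000
  k2 = f(0.270000, 1.020000) = -0.115668
  k3 = f(0.270000, 0.988770) = -0.112126
  k4 = f(0.540000, 0.959452) = -0.217604
  u ← 1.020000 + (0.54/6)·(k1 + 2k2 + 2k3 + k4) = 0.959413
u(0.54) ≈ 0.9594

0.9594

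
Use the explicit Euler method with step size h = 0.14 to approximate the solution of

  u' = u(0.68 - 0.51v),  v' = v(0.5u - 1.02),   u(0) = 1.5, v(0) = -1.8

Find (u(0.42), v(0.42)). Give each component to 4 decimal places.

Euler on (u,v): u_{n+1} = u_n + h·u', v_{n+1} = v_n + h·v'.
0.000000: (1.500000, -1.800000); f=(2.397000, 0.486000) → (1.835580, -1.731960)
0.140000: (1.835580, -1.731960); f=(2.869561, 0.177024) → (2.237319, -1.707177)
0.280000: (2.237319, -1.707177); f=(3.469321, -0.168429) → (2.723024, -1.730757)
(u(0.42), v(0.42)) ≈ (2.7230, -1.7308)

2.7230, -1.7308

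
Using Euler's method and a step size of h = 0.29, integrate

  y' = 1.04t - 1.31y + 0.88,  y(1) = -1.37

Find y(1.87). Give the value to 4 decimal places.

Euler: y_{n+1} = y_n + h·f(t_n, y_n).
t=1.000000, y=-1.370000: f=3.714700 → y ← -1.370000 + 0.29·3.714700 = -0.292737
t=1.290000, y=-0.292737: f=2.605085 → y ← -0.292737 + 0.29·2.605085 = 0.462738
t=1.580000, y=0.462738: f=1.917013 → y ← 0.462738 + 0.29·1.917013 = 1.018672
y(1.87) ≈ 1.0187

1.0187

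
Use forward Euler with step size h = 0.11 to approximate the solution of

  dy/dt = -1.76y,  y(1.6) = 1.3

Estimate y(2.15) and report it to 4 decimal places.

Euler: y_{n+1} = y_n + h·f(t_n, y_n).
t=1.600000, y=1.300000: f=-2.288000 → y ← 1.300000 + 0.11·(-2.288000) = 1.048320
t=1.710000, y=1.048320: f=-1.845043 → y ← 1.048320 + 0.11·(-1.845043) = 0.845365
t=1.820000, y=0.845365: f=-1.487843 → y ← 0.845365 + 0.11·(-1.487843) = 0.681703
t=1.930000, y=0.681703: f=-1.199796 → y ← 0.681703 + 0.11·(-1.199796) = 0.549725
t=2.040000, y=0.549725: f=-0.967516 → y ← 0.549725 + 0.11·(-0.967516) = 0.443298
y(2.15) ≈ 0.4433

0.4433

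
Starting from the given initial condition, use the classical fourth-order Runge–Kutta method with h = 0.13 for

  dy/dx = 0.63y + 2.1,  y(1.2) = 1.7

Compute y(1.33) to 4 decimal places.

2.1296

RK4: k1 = f(x_n, y_n); k2 = f(x_n + h/2, y_n + (h/2)·k1); k3 = f(x_n + h/2, y_n + (h/2)·k2); k4 = f(x_n + h, y_n + h·k3); y_{n+1} = y_n + (h/6)·(k1 + 2k2 + 2k3 + k4).
x=1.200000, y=1.700000:
  k1 = f(1.200000, 1.700000) = 3.171000
  k2 = f(1.265000, 1.906115) = 3.300852
  k3 = f(1.265000, 1.914555) = 3.306170
  k4 = f(1.330000, 2.129802) = 3.441775
  y ← 1.700000 + (0.13/6)·(k1 + 2k2 + 2k3 + k4) = 2.129581
y(1.33) ≈ 2.1296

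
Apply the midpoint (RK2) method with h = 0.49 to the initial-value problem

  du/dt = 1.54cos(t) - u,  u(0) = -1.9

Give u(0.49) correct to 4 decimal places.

Midpoint: k1 = f(t_n, u_n); k2 = f(t_n + h/2, u_n + (h/2)·k1); u_{n+1} = u_n + h·k2.
t=0.000000, u=-1.900000:
  k1 = f(0.000000, -1.900000) = 3.440000
  k2 = f(0.245000, -1.057200) = 2.551211
  u ← -1.900000 + 0.49·2.551211 = -0.649906
u(0.49) ≈ -0.6499

-0.6499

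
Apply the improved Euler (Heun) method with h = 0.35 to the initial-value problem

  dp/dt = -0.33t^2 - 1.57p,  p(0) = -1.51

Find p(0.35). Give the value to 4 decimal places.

-0.9153

Heun: k1 = f(t_n, p_n); k2 = f(t_n + h, p_n + h·k1); p_{n+1} = p_n + (h/2)·(k1 + k2).
t=0.000000, p=-1.510000:
  k1 = f(0.000000, -1.510000) = 2.370700
  k2 = f(0.350000, -0.680255) = 1.027575
  p ← -1.510000 + (0.35/2)·(2.370700 + 1.027575) = -0.915302
p(0.35) ≈ -0.9153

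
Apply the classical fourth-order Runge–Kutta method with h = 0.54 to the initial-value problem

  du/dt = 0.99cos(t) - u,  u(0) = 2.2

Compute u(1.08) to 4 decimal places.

1.2491

RK4: k1 = f(t_n, u_n); k2 = f(t_n + h/2, u_n + (h/2)·k1); k3 = f(t_n + h/2, u_n + (h/2)·k2); k4 = f(t_n + h, u_n + h·k3); u_{n+1} = u_n + (h/6)·(k1 + 2k2 + 2k3 + k4).
t=0.000000, u=2.200000:
  k1 = f(0.000000, 2.200000) = -1.210000
  k2 = f(0.270000, 1.873300) = -0.919167
  k3 = f(0.270000, 1.951825) = -0.997692
  k4 = f(0.540000, 1.661246) = -0.812115
  u ← 2.200000 + (0.54/6)·(k1 + 2k2 + 2k3 + k4) = 1.672975
t=0.540000, u=1.672975:
  k1 = f(0.540000, 1.672975) = -0.823844
  k2 = f(0.810000, 1.450537) = -0.767934
  k3 = f(0.810000, 1.465633) = -0.783030
  k4 = f(1.080000, 1.250139) = -0.783524
  u ← 1.672975 + (0.54/6)·(k1 + 2k2 + 2k3 + k4) = 1.249139
u(1.08) ≈ 1.2491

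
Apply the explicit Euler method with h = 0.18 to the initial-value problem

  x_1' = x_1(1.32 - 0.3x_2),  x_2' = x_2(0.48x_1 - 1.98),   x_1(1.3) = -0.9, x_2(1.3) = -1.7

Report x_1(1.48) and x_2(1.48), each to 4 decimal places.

-1.1965, -0.9619

Euler on (x_1,x_2): x_1_{n+1} = x_1_n + h·x_1', x_2_{n+1} = x_2_n + h·x_2'.
1.300000: (-0.900000, -1.700000); f=(-1.647000, 4.100400) → (-1.196460, -0.961928)
(x_1(1.48), x_2(1.48)) ≈ (-1.1965, -0.9619)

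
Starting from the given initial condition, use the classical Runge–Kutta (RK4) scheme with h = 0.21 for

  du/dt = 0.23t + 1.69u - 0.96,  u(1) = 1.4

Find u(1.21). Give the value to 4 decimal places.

RK4: k1 = f(t_n, u_n); k2 = f(t_n + h/2, u_n + (h/2)·k1); k3 = f(t_n + h/2, u_n + (h/2)·k2); k4 = f(t_n + h, u_n + h·k3); u_{n+1} = u_n + (h/6)·(k1 + 2k2 + 2k3 + k4).
t=1.000000, u=1.400000:
  k1 = f(1.000000, 1.400000) = 1.636000
  k2 = f(1.105000, 1.571780) = 1.950458
  k3 = f(1.105000, 1.604798) = 2.006259
  k4 = f(1.210000, 1.821314) = 2.396321
  u ← 1.400000 + (0.21/6)·(k1 + 2k2 + 2k3 + k4) = 1.818101
u(1.21) ≈ 1.8181

1.8181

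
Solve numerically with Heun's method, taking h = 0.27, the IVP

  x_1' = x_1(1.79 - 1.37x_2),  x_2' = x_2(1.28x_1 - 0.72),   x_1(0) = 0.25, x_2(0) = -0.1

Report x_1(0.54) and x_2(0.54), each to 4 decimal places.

Heun on (x_1,x_2): k1 = f(s_n, state_n); k2 = f(s_n + h, state_n + h·k1); state_{n+1} = state_n + (h/2)·(k1 + k2).
0.000000: (0.250000, -0.100000)
  k1 = (0.481750, 0.040000)
  predictor → (0.380073, -0.089200)
  k2 = (0.726776, 0.020829)
  → (0.413151, -0.091788)
0.270000: (0.413151, -0.091788)
  k1 = (0.791494, 0.017547)
  predictor → (0.626854, -0.087050)
  k2 = (1.196827, -0.007171)
  → (0.681574, -0.090387)
(x_1(0.54), x_2(0.54)) ≈ (0.6816, -0.0904)

0.6816, -0.0904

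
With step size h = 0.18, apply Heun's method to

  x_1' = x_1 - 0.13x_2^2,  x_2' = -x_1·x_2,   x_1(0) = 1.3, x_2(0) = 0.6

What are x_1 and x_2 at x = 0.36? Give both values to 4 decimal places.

1.8469, 0.3465

Heun on (x_1,x_2): k1 = f(x_n, state_n); k2 = f(x_n + h, state_n + h·k1); state_{n+1} = state_n + (h/2)·(k1 + k2).
0.000000: (1.300000, 0.600000)
  k1 = (1.253200, -0.780000)
  predictor → (1.525576, 0.459600)
  k2 = (1.498116, -0.701155)
  → (1.547618, 0.466696)
0.180000: (1.547618, 0.466696)
  k1 = (1.519304, -0.722267)
  predictor → (1.821093, 0.336688)
  k2 = (1.806356, -0.613140)
  → (1.846928, 0.346509)
(x_1(0.36), x_2(0.36)) ≈ (1.8469, 0.3465)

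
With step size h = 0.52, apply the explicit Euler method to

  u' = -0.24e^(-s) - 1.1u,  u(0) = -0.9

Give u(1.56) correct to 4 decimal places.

-0.1693

Euler: u_{n+1} = u_n + h·f(s_n, u_n).
s=0.000000, u=-0.900000: f=0.750000 → u ← -0.900000 + 0.52·0.750000 = -0.510000
s=0.520000, u=-0.510000: f=0.418315 → u ← -0.510000 + 0.52·0.418315 = -0.292476
s=1.040000, u=-0.292476: f=0.236895 → u ← -0.292476 + 0.52·0.236895 = -0.169291
u(1.56) ≈ -0.1693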